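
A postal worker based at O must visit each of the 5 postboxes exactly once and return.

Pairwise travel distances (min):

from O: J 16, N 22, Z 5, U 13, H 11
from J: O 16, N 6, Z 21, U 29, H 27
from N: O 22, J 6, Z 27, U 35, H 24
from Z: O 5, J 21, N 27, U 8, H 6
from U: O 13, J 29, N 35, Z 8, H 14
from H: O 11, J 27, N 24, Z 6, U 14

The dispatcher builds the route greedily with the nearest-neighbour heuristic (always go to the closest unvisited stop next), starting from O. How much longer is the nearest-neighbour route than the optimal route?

The nearest-neighbour route is 9 min longer than optimal.

From O: Z=5, H=11, U=13, J=16, N=22 → choose Z (5).
From Z: H=6, U=8, J=21, N=27 → choose H (6).
From H: U=14, N=24, J=27 → choose U (14).
From U: J=29, N=35 → choose J (29).
From J: N=6 → choose N (6).
NN route O → Z → H → U → J → N → O costs 82.
Optimal: O → J → N → H → Z → U → O costs 73 (by enumerating all 60 distinct tours).
Excess = 82 − 73 = 9.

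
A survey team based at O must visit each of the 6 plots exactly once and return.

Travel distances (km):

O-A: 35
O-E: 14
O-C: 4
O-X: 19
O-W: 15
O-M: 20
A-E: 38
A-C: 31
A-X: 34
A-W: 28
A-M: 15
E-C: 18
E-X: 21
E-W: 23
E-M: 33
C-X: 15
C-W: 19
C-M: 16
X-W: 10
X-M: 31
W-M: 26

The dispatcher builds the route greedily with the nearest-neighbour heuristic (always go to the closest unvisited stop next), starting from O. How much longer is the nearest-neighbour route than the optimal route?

O: C=4, E=14, W=15, X=19, M=20, A=35 ⇒ C
C: X=15, M=16, E=18, W=19, A=31 ⇒ X
X: W=10, E=21, M=31, A=34 ⇒ W
W: E=23, M=26, A=28 ⇒ E
E: M=33, A=38 ⇒ M
M: A=15 ⇒ A
NN route O → C → X → W → E → M → A → O costs 135.
Optimal: O → E → X → W → A → M → C → O costs 108 (by enumerating all 360 distinct tours).
Excess = 135 − 108 = 27.

Excess over optimum: 27 km.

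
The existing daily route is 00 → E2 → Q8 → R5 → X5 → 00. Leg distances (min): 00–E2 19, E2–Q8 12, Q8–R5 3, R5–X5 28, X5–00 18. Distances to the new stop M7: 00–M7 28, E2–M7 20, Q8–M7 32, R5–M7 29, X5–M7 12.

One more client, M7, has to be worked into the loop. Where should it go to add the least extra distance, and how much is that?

Insertion cost between consecutive stops i–j is d(i,M7) + d(M7,j) − d(i,j):
  between 00 and E2: 28 + 20 − 19 = 29
  between E2 and Q8: 20 + 32 − 12 = 40
  between Q8 and R5: 32 + 29 − 3 = 58
  between R5 and X5: 29 + 12 − 28 = 13
  between X5 and 00: 12 + 28 − 18 = 22
Cheapest insertion is between R5 and X5, adding 13.
New total = 80 + 13 = 93.

Adding 13 min by placing M7 on the R5–X5 leg.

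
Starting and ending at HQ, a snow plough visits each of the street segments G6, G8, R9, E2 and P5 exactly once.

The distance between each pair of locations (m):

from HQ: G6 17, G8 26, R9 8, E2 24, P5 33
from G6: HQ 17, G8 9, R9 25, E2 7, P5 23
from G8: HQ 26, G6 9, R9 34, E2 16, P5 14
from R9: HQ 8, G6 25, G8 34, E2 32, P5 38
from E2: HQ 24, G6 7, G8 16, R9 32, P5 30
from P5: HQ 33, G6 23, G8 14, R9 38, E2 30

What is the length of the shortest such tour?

Minimum total distance: 100 m.

There are 60 distinct closed tours to check (reversals are equivalent).
HQ→G6→G8→R9→E2→P5→HQ: 17+9+34+32+30+33 = 155
HQ→G6→G8→R9→P5→E2→HQ: 17+9+34+38+30+24 = 152
HQ→G6→G8→E2→R9→P5→HQ: 17+9+16+32+38+33 = 145
HQ→G6→G8→E2→P5→R9→HQ: 17+9+16+30+38+8 = 118
HQ→G6→G8→P5→R9→E2→HQ: 17+9+14+38+32+24 = 134
HQ→G6→G8→P5→E2→R9→HQ: 17+9+14+30+32+8 = 110
HQ→G6→R9→G8→E2→P5→HQ: 17+25+34+16+30+33 = 155
HQ→G6→R9→G8→P5→E2→HQ: 17+25+34+14+30+24 = 144
HQ→G6→R9→E2→G8→P5→HQ: 17+25+32+16+14+33 = 137
HQ→G6→R9→E2→P5→G8→HQ: 17+25+32+30+14+26 = 144
HQ→G6→R9→P5→G8→E2→HQ: 17+25+38+14+16+24 = 134
HQ→G6→R9→P5→E2→G8→HQ: 17+25+38+30+16+26 = 152
HQ→G6→E2→G8→R9→P5→HQ: 17+7+16+34+38+33 = 145
HQ→G6→E2→G8→P5→R9→HQ: 17+7+16+14+38+8 = 100
… (46 more)
The minimum is 100.
One optimal route: HQ → G6 → E2 → G8 → P5 → R9 → HQ (or its reverse).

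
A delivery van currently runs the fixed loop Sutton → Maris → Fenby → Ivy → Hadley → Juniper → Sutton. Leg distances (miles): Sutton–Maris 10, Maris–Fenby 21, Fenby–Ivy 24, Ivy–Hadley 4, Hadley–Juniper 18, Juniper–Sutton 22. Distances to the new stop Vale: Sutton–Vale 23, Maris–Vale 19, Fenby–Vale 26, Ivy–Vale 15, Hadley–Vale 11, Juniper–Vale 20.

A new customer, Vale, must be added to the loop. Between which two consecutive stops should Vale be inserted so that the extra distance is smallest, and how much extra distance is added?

Insertion cost between consecutive stops i–j is d(i,Vale) + d(Vale,j) − d(i,j):
  between Sutton and Maris: 23 + 19 − 10 = 32
  between Maris and Fenby: 19 + 26 − 21 = 24
  between Fenby and Ivy: 26 + 15 − 24 = 17
  between Ivy and Hadley: 15 + 11 − 4 = 22
  between Hadley and Juniper: 11 + 20 − 18 = 13
  between Juniper and Sutton: 20 + 23 − 22 = 21
Cheapest insertion is between Hadley and Juniper, adding 13.
New total = 99 + 13 = 112.

+13 miles — insert Vale between Hadley and Juniper.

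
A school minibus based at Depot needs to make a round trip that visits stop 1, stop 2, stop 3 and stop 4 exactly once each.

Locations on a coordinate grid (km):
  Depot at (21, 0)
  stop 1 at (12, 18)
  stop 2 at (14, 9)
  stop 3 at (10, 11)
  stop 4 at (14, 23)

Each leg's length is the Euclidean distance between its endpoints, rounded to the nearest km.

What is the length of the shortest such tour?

Minimum total distance: 51 km.

There are 12 distinct closed tours to check (reversals are equivalent).
Depot → stop 1 → stop 2 → stop 3 → stop 4 → Depot: 20+9+4+13+24 = 70
Depot → stop 1 → stop 2 → stop 4 → stop 3 → Depot: 20+9+14+13+16 = 72
Depot → stop 1 → stop 3 → stop 2 → stop 4 → Depot: 20+7+4+14+24 = 69
Depot → stop 1 → stop 3 → stop 4 → stop 2 → Depot: 20+7+13+14+11 = 65
Depot → stop 1 → stop 4 → stop 2 → stop 3 → Depot: 20+5+14+4+16 = 59
Depot → stop 1 → stop 4 → stop 3 → stop 2 → Depot: 20+5+13+4+11 = 53
Depot → stop 2 → stop 1 → stop 3 → stop 4 → Depot: 11+9+7+13+24 = 64
Depot → stop 2 → stop 1 → stop 4 → stop 3 → Depot: 11+9+5+13+16 = 54
Depot → stop 2 → stop 3 → stop 1 → stop 4 → Depot: 11+4+7+5+24 = 51
Depot → stop 2 → stop 4 → stop 1 → stop 3 → Depot: 11+14+5+7+16 = 53
Depot → stop 3 → stop 1 → stop 2 → stop 4 → Depot: 16+7+9+14+24 = 70
Depot → stop 3 → stop 2 → stop 1 → stop 4 → Depot: 16+4+9+5+24 = 58
The minimum is 51.
One optimal route: Depot → stop 2 → stop 3 → stop 1 → stop 4 → Depot (or its reverse).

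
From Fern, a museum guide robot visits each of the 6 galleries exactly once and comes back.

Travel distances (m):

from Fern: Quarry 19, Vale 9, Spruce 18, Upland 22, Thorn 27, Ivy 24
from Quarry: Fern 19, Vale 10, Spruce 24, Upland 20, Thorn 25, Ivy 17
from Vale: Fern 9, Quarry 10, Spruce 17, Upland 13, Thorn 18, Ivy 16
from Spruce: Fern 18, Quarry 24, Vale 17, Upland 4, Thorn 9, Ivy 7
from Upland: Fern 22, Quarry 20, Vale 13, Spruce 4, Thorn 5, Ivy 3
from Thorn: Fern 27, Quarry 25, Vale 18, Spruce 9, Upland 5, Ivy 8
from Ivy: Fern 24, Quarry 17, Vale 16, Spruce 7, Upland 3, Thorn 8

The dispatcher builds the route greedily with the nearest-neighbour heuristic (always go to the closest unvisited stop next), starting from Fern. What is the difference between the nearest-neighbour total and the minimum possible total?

The nearest-neighbour route is 8 m longer than optimal.

From Fern: Vale=9, Spruce=18, Quarry=19, Upland=22, Ivy=24, Thorn=27 → choose Vale (9).
From Vale: Quarry=10, Upland=13, Ivy=16, Spruce=17, Thorn=18 → choose Quarry (10).
From Quarry: Ivy=17, Upland=20, Spruce=24, Thorn=25 → choose Ivy (17).
From Ivy: Upland=3, Spruce=7, Thorn=8 → choose Upland (3).
From Upland: Spruce=4, Thorn=5 → choose Spruce (4).
From Spruce: Thorn=9 → choose Thorn (9).
NN route Fern → Vale → Quarry → Ivy → Upland → Spruce → Thorn → Fern costs 79.
Optimal: Fern → Vale → Quarry → Ivy → Upland → Thorn → Spruce → Fern costs 71 (by enumerating all 360 distinct tours).
Excess = 79 − 71 = 8.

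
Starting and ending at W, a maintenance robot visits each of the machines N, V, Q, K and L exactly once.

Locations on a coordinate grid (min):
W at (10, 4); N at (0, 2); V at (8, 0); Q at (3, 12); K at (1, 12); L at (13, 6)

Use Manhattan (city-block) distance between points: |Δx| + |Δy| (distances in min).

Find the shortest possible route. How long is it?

W-N-V-Q-K-L-W: 12+10+17+2+18+5 = 64
W-N-V-Q-L-K-W: 12+10+17+16+18+17 = 90
W-N-V-K-Q-L-W: 12+10+19+2+16+5 = 64
W-N-V-K-L-Q-W: 12+10+19+18+16+15 = 90
W-N-V-L-Q-K-W: 12+10+11+16+2+17 = 68
W-N-V-L-K-Q-W: 12+10+11+18+2+15 = 68
W-N-Q-V-K-L-W: 12+13+17+19+18+5 = 84
W-N-Q-V-L-K-W: 12+13+17+11+18+17 = 88
W-N-Q-K-V-L-W: 12+13+2+19+11+5 = 62
W-N-Q-K-L-V-W: 12+13+2+18+11+6 = 62
W-N-Q-L-V-K-W: 12+13+16+11+19+17 = 88
W-N-Q-L-K-V-W: 12+13+16+18+19+6 = 84
W-N-K-V-Q-L-W: 12+11+19+17+16+5 = 80
W-N-K-V-L-Q-W: 12+11+19+11+16+15 = 84
… (46 more)
W-V-N-K-Q-L-W: 6+10+11+2+16+5 = 50  ← best
The minimum is 50.
One optimal route: W → V → N → K → Q → L → W (or its reverse).

Shortest round trip = 50 min.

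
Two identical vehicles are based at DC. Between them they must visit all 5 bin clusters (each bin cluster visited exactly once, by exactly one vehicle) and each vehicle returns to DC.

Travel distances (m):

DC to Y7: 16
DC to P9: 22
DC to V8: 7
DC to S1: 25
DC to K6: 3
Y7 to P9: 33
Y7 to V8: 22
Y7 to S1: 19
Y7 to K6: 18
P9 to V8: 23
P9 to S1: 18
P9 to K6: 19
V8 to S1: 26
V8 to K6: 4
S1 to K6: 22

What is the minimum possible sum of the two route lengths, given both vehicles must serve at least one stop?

Try each way of splitting the stops between the two vehicles (each non-empty) and, for each split, find the best tour for each vehicle:
  {Y7} + {P9, V8, S1, K6}: 32 + 73 = 105
  {P9} + {Y7, V8, S1, K6}: 44 + 68 = 112
  {Y7, P9} + {V8, S1, K6}: 71 + 58 = 129
  {V8} + {Y7, P9, S1, K6}: 14 + 75 = 89
  {Y7, V8} + {P9, S1, K6}: 45 + 65 = 110
  {P9, V8} + {Y7, S1, K6}: 52 + 60 = 112
  … (15 splits in total)
Best: vehicle 1 DC → V8 → DC = 14; vehicle 2 DC → Y7 → S1 → P9 → K6 → DC = 75; combined 89.

Minimum combined distance: 89 m.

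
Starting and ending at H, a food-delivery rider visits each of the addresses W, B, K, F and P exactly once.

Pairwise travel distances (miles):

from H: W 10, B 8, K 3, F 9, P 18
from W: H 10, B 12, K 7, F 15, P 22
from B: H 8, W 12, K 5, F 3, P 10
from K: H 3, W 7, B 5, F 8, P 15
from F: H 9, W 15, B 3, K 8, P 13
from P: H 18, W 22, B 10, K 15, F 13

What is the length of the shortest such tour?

54 miles — the shortest possible round trip.

With 5 stops there are 5!/2 = 60 distinct round trips (a route and its reverse cost the same).
H-W-B-K-F-P-H: 10+12+5+8+13+18 = 66
H-W-B-K-P-F-H: 10+12+5+15+13+9 = 64
H-W-B-F-K-P-H: 10+12+3+8+15+18 = 66
H-W-B-F-P-K-H: 10+12+3+13+15+3 = 56
H-W-B-P-K-F-H: 10+12+10+15+8+9 = 64
H-W-B-P-F-K-H: 10+12+10+13+8+3 = 56
H-W-K-B-F-P-H: 10+7+5+3+13+18 = 56
H-W-K-B-P-F-H: 10+7+5+10+13+9 = 54
H-W-K-F-B-P-H: 10+7+8+3+10+18 = 56
H-W-K-F-P-B-H: 10+7+8+13+10+8 = 56
H-W-K-P-B-F-H: 10+7+15+10+3+9 = 54
H-W-K-P-F-B-H: 10+7+15+13+3+8 = 56
H-W-F-B-K-P-H: 10+15+3+5+15+18 = 66
H-W-F-B-P-K-H: 10+15+3+10+15+3 = 56
… (46 more)
The minimum is 54.
One optimal route: H → W → K → B → P → F → H (or its reverse).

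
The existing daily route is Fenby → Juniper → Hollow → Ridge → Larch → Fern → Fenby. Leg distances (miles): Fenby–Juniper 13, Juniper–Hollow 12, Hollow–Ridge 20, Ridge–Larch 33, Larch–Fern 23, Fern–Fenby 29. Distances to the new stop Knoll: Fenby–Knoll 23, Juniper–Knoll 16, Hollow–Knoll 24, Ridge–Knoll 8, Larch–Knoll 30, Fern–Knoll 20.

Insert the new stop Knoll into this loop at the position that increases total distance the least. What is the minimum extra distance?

Insertion cost between consecutive stops i–j is d(i,Knoll) + d(Knoll,j) − d(i,j):
  between Fenby and Juniper: 23 + 16 − 13 = 26
  between Juniper and Hollow: 16 + 24 − 12 = 28
  between Hollow and Ridge: 24 + 8 − 20 = 12
  between Ridge and Larch: 8 + 30 − 33 = 5
  between Larch and Fern: 30 + 20 − 23 = 27
  between Fern and Fenby: 20 + 23 − 29 = 14
Cheapest insertion is between Ridge and Larch, adding 5.
New total = 130 + 5 = 135.

+5 miles — insert Knoll between Ridge and Larch.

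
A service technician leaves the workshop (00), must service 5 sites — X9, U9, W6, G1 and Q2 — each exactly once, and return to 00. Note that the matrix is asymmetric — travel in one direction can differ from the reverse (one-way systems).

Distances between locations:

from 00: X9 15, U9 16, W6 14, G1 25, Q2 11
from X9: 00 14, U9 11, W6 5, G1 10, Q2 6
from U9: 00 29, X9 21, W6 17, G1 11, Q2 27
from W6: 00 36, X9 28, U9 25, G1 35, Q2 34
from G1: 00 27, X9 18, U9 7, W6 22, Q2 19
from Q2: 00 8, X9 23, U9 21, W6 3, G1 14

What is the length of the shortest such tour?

00 → X9 → U9 → W6 → G1 → Q2 → 00: 15+11+17+35+19+8 = 105
00 → X9 → U9 → W6 → Q2 → G1 → 00: 15+11+17+34+14+27 = 118
00 → X9 → U9 → G1 → W6 → Q2 → 00: 15+11+11+22+34+8 = 101
00 → X9 → U9 → G1 → Q2 → W6 → 00: 15+11+11+19+3+36 = 95
00 → X9 → U9 → Q2 → W6 → G1 → 00: 15+11+27+3+35+27 = 118
00 → X9 → U9 → Q2 → G1 → W6 → 00: 15+11+27+14+22+36 = 125
00 → X9 → W6 → U9 → G1 → Q2 → 00: 15+5+25+11+19+8 = 83
00 → X9 → W6 → U9 → Q2 → G1 → 00: 15+5+25+27+14+27 = 113
00 → X9 → W6 → G1 → U9 → Q2 → 00: 15+5+35+7+27+8 = 97
00 → X9 → W6 → G1 → Q2 → U9 → 00: 15+5+35+19+21+29 = 124
00 → X9 → W6 → Q2 → U9 → G1 → 00: 15+5+34+21+11+27 = 113
00 → X9 → W6 → Q2 → G1 → U9 → 00: 15+5+34+14+7+29 = 104
00 → X9 → G1 → U9 → W6 → Q2 → 00: 15+10+7+17+34+8 = 91
00 → X9 → G1 → U9 → Q2 → W6 → 00: 15+10+7+27+3+36 = 98
… (106 more)
00 → W6 → U9 → G1 → X9 → Q2 → 00: 14+25+11+18+6+8 = 82  ← best
The minimum is 82.
One optimal route: 00 → W6 → U9 → G1 → X9 → Q2 → 00.

Shortest round trip = 82.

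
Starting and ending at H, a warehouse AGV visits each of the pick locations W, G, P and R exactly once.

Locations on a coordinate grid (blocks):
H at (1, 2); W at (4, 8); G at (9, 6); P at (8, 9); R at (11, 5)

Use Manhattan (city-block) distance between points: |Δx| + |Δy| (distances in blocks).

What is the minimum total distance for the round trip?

34 blocks — the shortest possible round trip.

H-W-G-P-R-H: 9+7+4+7+13 = 40
H-W-G-R-P-H: 9+7+3+7+14 = 40
H-W-P-G-R-H: 9+5+4+3+13 = 34
H-W-P-R-G-H: 9+5+7+3+12 = 36
H-W-R-G-P-H: 9+10+3+4+14 = 40
H-W-R-P-G-H: 9+10+7+4+12 = 42
H-G-W-P-R-H: 12+7+5+7+13 = 44
H-G-W-R-P-H: 12+7+10+7+14 = 50
H-G-P-W-R-H: 12+4+5+10+13 = 44
H-G-R-W-P-H: 12+3+10+5+14 = 44
H-P-W-G-R-H: 14+5+7+3+13 = 42
H-P-G-W-R-H: 14+4+7+10+13 = 48
The minimum is 34.
One optimal route: H → W → P → G → R → H (or its reverse).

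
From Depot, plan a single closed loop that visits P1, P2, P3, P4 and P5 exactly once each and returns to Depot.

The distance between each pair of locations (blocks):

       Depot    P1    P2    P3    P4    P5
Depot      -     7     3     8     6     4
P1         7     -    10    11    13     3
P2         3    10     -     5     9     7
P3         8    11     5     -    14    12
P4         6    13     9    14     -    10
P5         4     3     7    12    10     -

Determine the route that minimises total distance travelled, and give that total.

Minimum total distance: 38 blocks.

There are 60 distinct closed tours to check (reversals are equivalent).
Depot-P1-P2-P3-P4-P5-Depot: 7+10+5+14+10+4 = 50
Depot-P1-P2-P3-P5-P4-Depot: 7+10+5+12+10+6 = 50
Depot-P1-P2-P4-P3-P5-Depot: 7+10+9+14+12+4 = 56
Depot-P1-P2-P4-P5-P3-Depot: 7+10+9+10+12+8 = 56
Depot-P1-P2-P5-P3-P4-Depot: 7+10+7+12+14+6 = 56
Depot-P1-P2-P5-P4-P3-Depot: 7+10+7+10+14+8 = 56
Depot-P1-P3-P2-P4-P5-Depot: 7+11+5+9+10+4 = 46
Depot-P1-P3-P2-P5-P4-Depot: 7+11+5+7+10+6 = 46
Depot-P1-P3-P4-P2-P5-Depot: 7+11+14+9+7+4 = 52
Depot-P1-P3-P4-P5-P2-Depot: 7+11+14+10+7+3 = 52
Depot-P1-P3-P5-P2-P4-Depot: 7+11+12+7+9+6 = 52
Depot-P1-P3-P5-P4-P2-Depot: 7+11+12+10+9+3 = 52
Depot-P1-P4-P2-P3-P5-Depot: 7+13+9+5+12+4 = 50
Depot-P1-P4-P2-P5-P3-Depot: 7+13+9+7+12+8 = 56
… (46 more)
Depot-P2-P3-P1-P5-P4-Depot: 3+5+11+3+10+6 = 38  ← best
The minimum is 38.
One optimal route: Depot → P2 → P3 → P1 → P5 → P4 → Depot (or its reverse).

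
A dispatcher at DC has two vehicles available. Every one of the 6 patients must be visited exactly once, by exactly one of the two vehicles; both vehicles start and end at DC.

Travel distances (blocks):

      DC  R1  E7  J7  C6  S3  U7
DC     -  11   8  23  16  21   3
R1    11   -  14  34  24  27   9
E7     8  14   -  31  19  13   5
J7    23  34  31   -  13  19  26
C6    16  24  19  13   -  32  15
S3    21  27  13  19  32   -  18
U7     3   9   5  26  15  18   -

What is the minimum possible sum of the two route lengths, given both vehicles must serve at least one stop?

There are 2^5 − 1 = 31 ways to divide the 6 stops into two non-empty groups. For each, the best each vehicle can do is its own shortest tour through its group:
  {R1} + {E7, J7, C6, S3, U7}: 22 + 69 = 91
  {E7} + {R1, J7, C6, S3, U7}: 16 + 86 = 102
  {R1, E7} + {J7, C6, S3, U7}: 33 + 69 = 102
  {J7} + {R1, E7, C6, S3, U7}: 46 + 86 = 132
  {R1, J7} + {E7, C6, S3, U7}: 68 + 69 = 137
  {E7, J7} + {R1, C6, S3, U7}: 62 + 86 = 148
  … (31 splits in total)
Best: vehicle 1 DC → R1 → DC = 22; vehicle 2 DC → C6 → J7 → S3 → E7 → U7 → DC = 69; combined 91.

91 blocks — the smallest possible combined total.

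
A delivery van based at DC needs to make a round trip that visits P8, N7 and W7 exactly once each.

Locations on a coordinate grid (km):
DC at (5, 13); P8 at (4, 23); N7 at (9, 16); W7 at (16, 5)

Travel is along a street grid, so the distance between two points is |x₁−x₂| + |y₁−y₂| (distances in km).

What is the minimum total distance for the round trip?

Minimum total distance: 60 km.

DC→P8→N7→W7→DC: 11+12+18+19 = 60
DC→P8→W7→N7→DC: 11+30+18+7 = 66
DC→N7→P8→W7→DC: 7+12+30+19 = 68
The minimum is 60.
One optimal route: DC → P8 → N7 → W7 → DC (or its reverse).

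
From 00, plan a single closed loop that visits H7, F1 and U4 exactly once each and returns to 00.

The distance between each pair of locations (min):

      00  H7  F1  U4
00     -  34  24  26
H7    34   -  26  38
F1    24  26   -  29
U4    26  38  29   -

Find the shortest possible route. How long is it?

00 → H7 → F1 → U4 → 00: 34+26+29+26 = 115
00 → H7 → U4 → F1 → 00: 34+38+29+24 = 125
00 → F1 → H7 → U4 → 00: 24+26+38+26 = 114
The minimum is 114.
One optimal route: 00 → F1 → H7 → U4 → 00 (or its reverse).

114 min — the shortest possible round trip.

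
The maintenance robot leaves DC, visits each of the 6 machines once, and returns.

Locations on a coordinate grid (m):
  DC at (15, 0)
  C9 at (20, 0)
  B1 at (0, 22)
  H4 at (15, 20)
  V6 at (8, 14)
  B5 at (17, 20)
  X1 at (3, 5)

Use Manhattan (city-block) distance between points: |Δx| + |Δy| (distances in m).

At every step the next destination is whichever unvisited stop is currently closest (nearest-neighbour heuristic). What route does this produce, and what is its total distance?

DC → [C9:5 / X1:17 / H4:20 / V6:21 / B5:22 / B1:37] → C9 (5)
C9 → [X1:22 / B5:23 / H4:25 / V6:26 / B1:42] → X1 (22)
X1 → [V6:14 / B1:20 / H4:27 / B5:29] → V6 (14)
V6 → [H4:13 / B5:15 / B1:16] → H4 (13)
H4 → [B5:2 / B1:17] → B5 (2)
B5 → [B1:19] → B1 (19)
Return B1→DC: 37.
Total = 5 + 22 + 14 + 13 + 2 + 19 + 37 = 112.

Nearest-neighbour total = 112 m; route DC → C9 → X1 → V6 → H4 → B5 → B1 → DC.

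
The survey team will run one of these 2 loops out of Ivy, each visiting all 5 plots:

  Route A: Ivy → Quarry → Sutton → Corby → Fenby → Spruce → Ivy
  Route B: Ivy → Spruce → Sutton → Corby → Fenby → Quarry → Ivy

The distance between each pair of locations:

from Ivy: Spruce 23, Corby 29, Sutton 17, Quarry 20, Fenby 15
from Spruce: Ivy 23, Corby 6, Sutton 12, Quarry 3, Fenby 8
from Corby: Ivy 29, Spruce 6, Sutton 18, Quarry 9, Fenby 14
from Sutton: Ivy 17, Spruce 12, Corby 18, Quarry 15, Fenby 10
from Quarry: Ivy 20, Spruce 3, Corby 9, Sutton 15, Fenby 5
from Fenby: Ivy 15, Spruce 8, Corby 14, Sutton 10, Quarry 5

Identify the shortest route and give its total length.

92 — Route B is the shortest.

Route A: 20 + 15 + 18 + 14 + 8 + 23 = 98
Route B: 23 + 12 + 18 + 14 + 5 + 20 = 92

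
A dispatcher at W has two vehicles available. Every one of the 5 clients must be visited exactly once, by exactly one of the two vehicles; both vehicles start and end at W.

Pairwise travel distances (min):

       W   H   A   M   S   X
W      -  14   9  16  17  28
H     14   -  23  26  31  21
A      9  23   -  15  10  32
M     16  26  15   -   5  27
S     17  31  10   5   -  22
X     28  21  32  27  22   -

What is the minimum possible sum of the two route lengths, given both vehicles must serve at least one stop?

96 min — the smallest possible combined total.

There are 2^4 − 1 = 15 ways to divide the 5 stops into two non-empty groups. For each, the best each vehicle can do is its own shortest tour through its group:
  {H} + {A, M, S, X}: 28 + 79 = 107
  {A} + {H, M, S, X}: 18 + 78 = 96
  {H, A} + {M, S, X}: 46 + 71 = 117
  {M} + {H, A, S, X}: 32 + 76 = 108
  {H, M} + {A, S, X}: 56 + 69 = 125
  {A, M} + {H, S, X}: 40 + 74 = 114
  … (15 splits in total)
Best: vehicle 1 W → A → W = 18; vehicle 2 W → H → X → S → M → W = 78; combined 96.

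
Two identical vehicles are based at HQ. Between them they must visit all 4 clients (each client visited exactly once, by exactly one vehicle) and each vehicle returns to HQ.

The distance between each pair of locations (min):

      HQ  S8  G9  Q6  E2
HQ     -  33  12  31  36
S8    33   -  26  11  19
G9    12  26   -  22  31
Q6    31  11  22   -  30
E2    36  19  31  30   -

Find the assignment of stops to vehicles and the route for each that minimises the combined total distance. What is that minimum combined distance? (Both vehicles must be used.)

Try each way of splitting the stops between the two vehicles (each non-empty) and, for each split, find the best tour for each vehicle:
  {S8} + {G9, Q6, E2}: 66 + 100 = 166
  {G9} + {S8, Q6, E2}: 24 + 97 = 121
  {S8, G9} + {Q6, E2}: 71 + 97 = 168
  {Q6} + {S8, G9, E2}: 62 + 93 = 155
  {S8, Q6} + {G9, E2}: 75 + 79 = 154
  {G9, Q6} + {S8, E2}: 65 + 88 = 153
  … (7 splits in total)
Best: vehicle 1 HQ → G9 → HQ = 24; vehicle 2 HQ → Q6 → S8 → E2 → HQ = 97; combined 121.

Minimum combined distance: 121 min.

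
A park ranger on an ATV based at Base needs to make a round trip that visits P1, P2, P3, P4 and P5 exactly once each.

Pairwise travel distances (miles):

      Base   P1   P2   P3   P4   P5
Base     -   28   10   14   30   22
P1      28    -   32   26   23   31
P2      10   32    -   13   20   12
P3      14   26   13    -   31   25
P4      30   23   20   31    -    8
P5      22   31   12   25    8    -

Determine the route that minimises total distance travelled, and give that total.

There are 60 distinct closed tours to check (reversals are equivalent).
Base→P1→P2→P3→P4→P5→Base: 28+32+13+31+8+22 = 134
Base→P1→P2→P3→P5→P4→Base: 28+32+13+25+8+30 = 136
Base→P1→P2→P4→P3→P5→Base: 28+32+20+31+25+22 = 158
Base→P1→P2→P4→P5→P3→Base: 28+32+20+8+25+14 = 127
Base→P1→P2→P5→P3→P4→Base: 28+32+12+25+31+30 = 158
Base→P1→P2→P5→P4→P3→Base: 28+32+12+8+31+14 = 125
Base→P1→P3→P2→P4→P5→Base: 28+26+13+20+8+22 = 117
Base→P1→P3→P2→P5→P4→Base: 28+26+13+12+8+30 = 117
Base→P1→P3→P4→P2→P5→Base: 28+26+31+20+12+22 = 139
Base→P1→P3→P4→P5→P2→Base: 28+26+31+8+12+10 = 115
Base→P1→P3→P5→P2→P4→Base: 28+26+25+12+20+30 = 141
Base→P1→P3→P5→P4→P2→Base: 28+26+25+8+20+10 = 117
Base→P1→P4→P2→P3→P5→Base: 28+23+20+13+25+22 = 131
Base→P1→P4→P2→P5→P3→Base: 28+23+20+12+25+14 = 122
… (46 more)
Base→P2→P5→P4→P1→P3→Base: 10+12+8+23+26+14 = 93  ← best
The minimum is 93.
One optimal route: Base → P2 → P5 → P4 → P1 → P3 → Base (or its reverse).

Minimum total distance: 93 miles.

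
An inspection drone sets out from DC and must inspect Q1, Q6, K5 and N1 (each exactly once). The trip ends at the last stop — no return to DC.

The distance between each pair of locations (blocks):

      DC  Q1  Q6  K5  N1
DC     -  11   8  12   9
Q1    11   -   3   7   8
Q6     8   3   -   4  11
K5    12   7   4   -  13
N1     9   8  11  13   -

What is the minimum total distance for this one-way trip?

24 blocks — the minimum one-way total.

There are 4! = 24 possible orderings.
DC→Q1→Q6→K5→N1: 11+3+4+13 = 31
DC→Q1→Q6→N1→K5: 11+3+11+13 = 38
DC→Q1→K5→Q6→N1: 11+7+4+11 = 33
DC→Q1→K5→N1→Q6: 11+7+13+11 = 42
DC→Q1→N1→Q6→K5: 11+8+11+4 = 34
DC→Q1→N1→K5→Q6: 11+8+13+4 = 36
DC→Q6→Q1→K5→N1: 8+3+7+13 = 31
DC→Q6→Q1→N1→K5: 8+3+8+13 = 32
DC→Q6→K5→Q1→N1: 8+4+7+8 = 27
DC→Q6→K5→N1→Q1: 8+4+13+8 = 33
DC→Q6→N1→Q1→K5: 8+11+8+7 = 34
DC→Q6→N1→K5→Q1: 8+11+13+7 = 39
DC→K5→Q1→Q6→N1: 12+7+3+11 = 33
DC→K5→Q1→N1→Q6: 12+7+8+11 = 38
… (10 more)
DC→N1→Q1→Q6→K5: 9+8+3+4 = 24  ← best
The minimum is 24.
One shortest path: DC → N1 → Q1 → Q6 → K5.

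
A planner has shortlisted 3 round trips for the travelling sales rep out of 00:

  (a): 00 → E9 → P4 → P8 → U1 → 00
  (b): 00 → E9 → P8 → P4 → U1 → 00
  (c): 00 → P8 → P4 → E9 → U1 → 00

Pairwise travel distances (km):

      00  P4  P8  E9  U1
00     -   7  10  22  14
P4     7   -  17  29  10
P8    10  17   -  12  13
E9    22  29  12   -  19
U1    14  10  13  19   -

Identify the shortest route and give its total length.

(a): 22 + 29 + 17 + 13 + 14 = 95
(b): 22 + 12 + 17 + 10 + 14 = 75
(c): 10 + 17 + 29 + 19 + 14 = 89

Shortest is (b), total 75 km.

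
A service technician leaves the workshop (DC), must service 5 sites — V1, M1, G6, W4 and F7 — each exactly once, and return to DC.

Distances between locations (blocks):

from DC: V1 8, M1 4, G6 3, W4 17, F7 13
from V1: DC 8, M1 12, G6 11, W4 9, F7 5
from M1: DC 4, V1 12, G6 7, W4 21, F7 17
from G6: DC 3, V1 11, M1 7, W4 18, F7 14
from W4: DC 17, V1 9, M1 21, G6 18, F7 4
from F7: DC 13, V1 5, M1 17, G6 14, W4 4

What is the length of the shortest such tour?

Shortest round trip = 46 blocks.

DC - V1 - M1 - G6 - W4 - F7 - DC: 8+12+7+18+4+13 = 62
DC - V1 - M1 - G6 - F7 - W4 - DC: 8+12+7+14+4+17 = 62
DC - V1 - M1 - W4 - G6 - F7 - DC: 8+12+21+18+14+13 = 86
DC - V1 - M1 - W4 - F7 - G6 - DC: 8+12+21+4+14+3 = 62
DC - V1 - M1 - F7 - G6 - W4 - DC: 8+12+17+14+18+17 = 86
DC - V1 - M1 - F7 - W4 - G6 - DC: 8+12+17+4+18+3 = 62
DC - V1 - G6 - M1 - W4 - F7 - DC: 8+11+7+21+4+13 = 64
DC - V1 - G6 - M1 - F7 - W4 - DC: 8+11+7+17+4+17 = 64
DC - V1 - G6 - W4 - M1 - F7 - DC: 8+11+18+21+17+13 = 88
DC - V1 - G6 - W4 - F7 - M1 - DC: 8+11+18+4+17+4 = 62
DC - V1 - G6 - F7 - M1 - W4 - DC: 8+11+14+17+21+17 = 88
DC - V1 - G6 - F7 - W4 - M1 - DC: 8+11+14+4+21+4 = 62
DC - V1 - W4 - M1 - G6 - F7 - DC: 8+9+21+7+14+13 = 72
DC - V1 - W4 - M1 - F7 - G6 - DC: 8+9+21+17+14+3 = 72
… (46 more)
DC - V1 - W4 - F7 - G6 - M1 - DC: 8+9+4+14+7+4 = 46  ← best
The minimum is 46.
One optimal route: DC → V1 → W4 → F7 → G6 → M1 → DC (or its reverse).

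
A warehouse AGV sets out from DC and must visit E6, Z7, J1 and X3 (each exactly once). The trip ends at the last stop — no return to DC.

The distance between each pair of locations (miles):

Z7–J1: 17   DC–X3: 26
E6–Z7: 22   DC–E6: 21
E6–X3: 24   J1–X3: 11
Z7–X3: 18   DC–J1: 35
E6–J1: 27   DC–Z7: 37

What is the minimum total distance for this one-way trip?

There are 4! = 24 possible orderings.
DC → E6 → Z7 → J1 → X3: 21+22+17+11 = 71
DC → E6 → Z7 → X3 → J1: 21+22+18+11 = 72
DC → E6 → J1 → Z7 → X3: 21+27+17+18 = 83
DC → E6 → J1 → X3 → Z7: 21+27+11+18 = 77
DC → E6 → X3 → Z7 → J1: 21+24+18+17 = 80
DC → E6 → X3 → J1 → Z7: 21+24+11+17 = 73
DC → Z7 → E6 → J1 → X3: 37+22+27+11 = 97
DC → Z7 → E6 → X3 → J1: 37+22+24+11 = 94
DC → Z7 → J1 → E6 → X3: 37+17+27+24 = 105
DC → Z7 → J1 → X3 → E6: 37+17+11+24 = 89
DC → Z7 → X3 → E6 → J1: 37+18+24+27 = 106
DC → Z7 → X3 → J1 → E6: 37+18+11+27 = 93
DC → J1 → E6 → Z7 → X3: 35+27+22+18 = 102
DC → J1 → E6 → X3 → Z7: 35+27+24+18 = 104
… (10 more)
The minimum is 71.
One shortest path: DC → E6 → Z7 → J1 → X3.

Minimum one-way distance = 71 miles.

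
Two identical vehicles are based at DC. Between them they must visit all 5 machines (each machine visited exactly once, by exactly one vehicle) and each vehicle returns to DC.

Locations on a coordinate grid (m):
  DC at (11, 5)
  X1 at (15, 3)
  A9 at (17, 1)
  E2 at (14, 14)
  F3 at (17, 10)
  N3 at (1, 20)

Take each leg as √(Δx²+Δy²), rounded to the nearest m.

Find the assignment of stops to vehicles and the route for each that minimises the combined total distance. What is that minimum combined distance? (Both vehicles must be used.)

Minimum combined distance: 59 m.

Check every non-empty split of the stops between the two vehicles; for each half take its own optimal tour:
  {X1} + {A9, E2, F3, N3}: 8 + 53 = 61
  {A9} + {X1, E2, F3, N3}: 14 + 48 = 62
  {X1, A9} + {E2, F3, N3}: 14 + 45 = 59
  {E2} + {X1, A9, F3, N3}: 18 + 53 = 71
  {X1, E2} + {A9, F3, N3}: 24 + 53 = 77
  {A9, E2} + {X1, F3, N3}: 29 + 48 = 77
  … (15 splits in total)
Best: vehicle 1 DC → X1 → A9 → DC = 14; vehicle 2 DC → F3 → E2 → N3 → DC = 45; combined 59.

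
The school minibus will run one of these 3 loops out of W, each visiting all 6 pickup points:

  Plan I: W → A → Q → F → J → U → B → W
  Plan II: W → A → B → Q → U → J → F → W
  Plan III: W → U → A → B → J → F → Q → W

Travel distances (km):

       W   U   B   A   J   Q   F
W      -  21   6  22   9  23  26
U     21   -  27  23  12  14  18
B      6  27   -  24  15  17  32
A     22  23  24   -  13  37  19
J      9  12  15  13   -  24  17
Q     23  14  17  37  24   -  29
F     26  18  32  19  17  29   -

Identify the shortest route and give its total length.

Shortest is Plan II, total 132 km.

Plan I: 22 + 37 + 29 + 17 + 12 + 27 + 6 = 150
Plan II: 22 + 24 + 17 + 14 + 12 + 17 + 26 = 132
Plan III: 21 + 23 + 24 + 15 + 17 + 29 + 23 = 152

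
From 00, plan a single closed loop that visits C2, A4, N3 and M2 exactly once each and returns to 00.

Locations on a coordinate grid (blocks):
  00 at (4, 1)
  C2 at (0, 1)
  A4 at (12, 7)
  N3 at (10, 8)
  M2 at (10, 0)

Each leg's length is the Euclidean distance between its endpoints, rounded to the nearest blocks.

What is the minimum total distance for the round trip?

Minimum total distance: 31 blocks.

There are 12 distinct closed tours to check (reversals are equivalent).
00 → C2 → A4 → N3 → M2 → 00: 4+13+2+8+6 = 33
00 → C2 → A4 → M2 → N3 → 00: 4+13+7+8+9 = 41
00 → C2 → N3 → A4 → M2 → 00: 4+12+2+7+6 = 31
00 → C2 → N3 → M2 → A4 → 00: 4+12+8+7+10 = 41
00 → C2 → M2 → A4 → N3 → 00: 4+10+7+2+9 = 32
00 → C2 → M2 → N3 → A4 → 00: 4+10+8+2+10 = 34
00 → A4 → C2 → N3 → M2 → 00: 10+13+12+8+6 = 49
00 → A4 → C2 → M2 → N3 → 00: 10+13+10+8+9 = 50
00 → A4 → N3 → C2 → M2 → 00: 10+2+12+10+6 = 40
00 → A4 → M2 → C2 → N3 → 00: 10+7+10+12+9 = 48
00 → N3 → C2 → A4 → M2 → 00: 9+12+13+7+6 = 47
00 → N3 → A4 → C2 → M2 → 00: 9+2+13+10+6 = 40
The minimum is 31.
One optimal route: 00 → C2 → N3 → A4 → M2 → 00 (or its reverse).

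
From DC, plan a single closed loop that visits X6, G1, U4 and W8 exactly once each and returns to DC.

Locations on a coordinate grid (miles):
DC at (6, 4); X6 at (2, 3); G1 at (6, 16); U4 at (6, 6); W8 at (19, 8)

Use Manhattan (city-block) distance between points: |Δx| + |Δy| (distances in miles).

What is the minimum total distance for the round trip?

DC - X6 - G1 - U4 - W8 - DC: 5+17+10+15+17 = 64
DC - X6 - G1 - W8 - U4 - DC: 5+17+21+15+2 = 60
DC - X6 - U4 - G1 - W8 - DC: 5+7+10+21+17 = 60
DC - X6 - U4 - W8 - G1 - DC: 5+7+15+21+12 = 60
DC - X6 - W8 - G1 - U4 - DC: 5+22+21+10+2 = 60
DC - X6 - W8 - U4 - G1 - DC: 5+22+15+10+12 = 64
DC - G1 - X6 - U4 - W8 - DC: 12+17+7+15+17 = 68
DC - G1 - X6 - W8 - U4 - DC: 12+17+22+15+2 = 68
DC - G1 - U4 - X6 - W8 - DC: 12+10+7+22+17 = 68
DC - G1 - W8 - X6 - U4 - DC: 12+21+22+7+2 = 64
DC - U4 - X6 - G1 - W8 - DC: 2+7+17+21+17 = 64
DC - U4 - G1 - X6 - W8 - DC: 2+10+17+22+17 = 68
The minimum is 60.
One optimal route: DC → X6 → G1 → W8 → U4 → DC (or its reverse).

60 miles — the shortest possible round trip.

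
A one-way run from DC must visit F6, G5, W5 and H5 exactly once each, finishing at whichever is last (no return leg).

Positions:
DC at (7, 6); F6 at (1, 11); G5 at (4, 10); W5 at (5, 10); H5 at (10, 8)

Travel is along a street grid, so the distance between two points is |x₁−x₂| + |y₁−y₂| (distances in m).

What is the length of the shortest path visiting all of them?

Shortest open route: 17 m.

There are 4! = 24 possible orderings.
DC - F6 - G5 - W5 - H5: 11+4+1+7 = 23
DC - F6 - G5 - H5 - W5: 11+4+8+7 = 30
DC - F6 - W5 - G5 - H5: 11+5+1+8 = 25
DC - F6 - W5 - H5 - G5: 11+5+7+8 = 31
DC - F6 - H5 - G5 - W5: 11+12+8+1 = 32
DC - F6 - H5 - W5 - G5: 11+12+7+1 = 31
DC - G5 - F6 - W5 - H5: 7+4+5+7 = 23
DC - G5 - F6 - H5 - W5: 7+4+12+7 = 30
DC - G5 - W5 - F6 - H5: 7+1+5+12 = 25
DC - G5 - W5 - H5 - F6: 7+1+7+12 = 27
DC - G5 - H5 - F6 - W5: 7+8+12+5 = 32
DC - G5 - H5 - W5 - F6: 7+8+7+5 = 27
DC - W5 - F6 - G5 - H5: 6+5+4+8 = 23
DC - W5 - F6 - H5 - G5: 6+5+12+8 = 31
… (10 more)
DC - H5 - W5 - G5 - F6: 5+7+1+4 = 17  ← best
The minimum is 17.
One shortest path: DC → H5 → W5 → G5 → F6.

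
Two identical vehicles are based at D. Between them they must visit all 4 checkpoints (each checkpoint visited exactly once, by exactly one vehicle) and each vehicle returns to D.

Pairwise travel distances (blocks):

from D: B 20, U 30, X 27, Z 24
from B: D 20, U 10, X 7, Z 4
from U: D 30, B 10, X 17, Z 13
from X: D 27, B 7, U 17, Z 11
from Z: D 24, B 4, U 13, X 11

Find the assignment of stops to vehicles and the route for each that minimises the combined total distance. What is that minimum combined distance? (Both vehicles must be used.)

Minimum combined distance: 121 blocks.

Try each way of splitting the stops between the two vehicles (each non-empty) and, for each split, find the best tour for each vehicle:
  {B} + {U, X, Z}: 40 + 81 = 121
  {U} + {B, X, Z}: 60 + 62 = 122
  {B, U} + {X, Z}: 60 + 62 = 122
  {X} + {B, U, Z}: 54 + 67 = 121
  {B, X} + {U, Z}: 54 + 67 = 121
  {U, X} + {B, Z}: 74 + 48 = 122
  … (7 splits in total)
Best: vehicle 1 D → B → D = 40; vehicle 2 D → U → Z → X → D = 81; combined 121.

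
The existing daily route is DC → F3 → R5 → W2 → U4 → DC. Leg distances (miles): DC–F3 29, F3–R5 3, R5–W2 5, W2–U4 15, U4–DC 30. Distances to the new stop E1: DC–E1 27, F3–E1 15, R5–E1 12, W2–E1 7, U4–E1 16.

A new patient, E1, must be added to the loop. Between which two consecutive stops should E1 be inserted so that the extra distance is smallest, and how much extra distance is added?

Insertion cost between consecutive stops i–j is d(i,E1) + d(E1,j) − d(i,j):
  between DC and F3: 27 + 15 − 29 = 13
  between F3 and R5: 15 + 12 − 3 = 24
  between R5 and W2: 12 + 7 − 5 = 14
  between W2 and U4: 7 + 16 − 15 = 8
  between U4 and DC: 16 + 27 − 30 = 13
Cheapest insertion is between W2 and U4, adding 8.
New total = 82 + 8 = 90.

Minimum extra distance: 8 miles, inserting E1 between W2 and U4.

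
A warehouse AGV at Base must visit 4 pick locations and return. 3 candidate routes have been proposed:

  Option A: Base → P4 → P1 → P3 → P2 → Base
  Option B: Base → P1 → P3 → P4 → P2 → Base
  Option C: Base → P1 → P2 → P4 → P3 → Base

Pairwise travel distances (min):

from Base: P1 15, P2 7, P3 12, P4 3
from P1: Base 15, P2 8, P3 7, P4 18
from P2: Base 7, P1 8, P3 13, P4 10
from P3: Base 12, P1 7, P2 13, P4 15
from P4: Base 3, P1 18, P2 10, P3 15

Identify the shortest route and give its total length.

Shortest is Option A, total 48 min.

Option A: 3 + 18 + 7 + 13 + 7 = 48
Option B: 15 + 7 + 15 + 10 + 7 = 54
Option C: 15 + 8 + 10 + 15 + 12 = 60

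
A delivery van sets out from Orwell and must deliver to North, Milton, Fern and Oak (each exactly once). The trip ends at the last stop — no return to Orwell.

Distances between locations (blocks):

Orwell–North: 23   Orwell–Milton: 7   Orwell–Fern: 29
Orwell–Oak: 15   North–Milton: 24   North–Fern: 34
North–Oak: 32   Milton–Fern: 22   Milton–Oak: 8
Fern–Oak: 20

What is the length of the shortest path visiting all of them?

There are 4! = 24 possible orderings.
Orwell - North - Milton - Fern - Oak: 23+24+22+20 = 89
Orwell - North - Milton - Oak - Fern: 23+24+8+20 = 75
Orwell - North - Fern - Milton - Oak: 23+34+22+8 = 87
Orwell - North - Fern - Oak - Milton: 23+34+20+8 = 85
Orwell - North - Oak - Milton - Fern: 23+32+8+22 = 85
Orwell - North - Oak - Fern - Milton: 23+32+20+22 = 97
Orwell - Milton - North - Fern - Oak: 7+24+34+20 = 85
Orwell - Milton - North - Oak - Fern: 7+24+32+20 = 83
Orwell - Milton - Fern - North - Oak: 7+22+34+32 = 95
Orwell - Milton - Fern - Oak - North: 7+22+20+32 = 81
Orwell - Milton - Oak - North - Fern: 7+8+32+34 = 81
Orwell - Milton - Oak - Fern - North: 7+8+20+34 = 69
Orwell - Fern - North - Milton - Oak: 29+34+24+8 = 95
Orwell - Fern - North - Oak - Milton: 29+34+32+8 = 103
… (10 more)
The minimum is 69.
One shortest path: Orwell → Milton → Oak → Fern → North.

Minimum one-way distance = 69 blocks.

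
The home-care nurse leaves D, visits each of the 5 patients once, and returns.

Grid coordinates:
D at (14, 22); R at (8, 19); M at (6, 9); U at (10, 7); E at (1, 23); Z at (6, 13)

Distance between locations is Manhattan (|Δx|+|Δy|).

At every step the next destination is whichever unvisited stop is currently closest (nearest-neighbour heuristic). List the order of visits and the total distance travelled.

D → [R:9 / E:14 / Z:17 / U:19 / M:21] → R (9)
R → [Z:8 / E:11 / M:12 / U:14] → Z (8)
Z → [M:4 / U:10 / E:15] → M (4)
M → [U:6 / E:19] → U (6)
U → [E:25] → E (25)
Return E→D: 14.
Total = 9 + 8 + 4 + 6 + 25 + 14 = 66.

Total distance 66 via the nearest-neighbour route D → R → Z → M → U → E → D.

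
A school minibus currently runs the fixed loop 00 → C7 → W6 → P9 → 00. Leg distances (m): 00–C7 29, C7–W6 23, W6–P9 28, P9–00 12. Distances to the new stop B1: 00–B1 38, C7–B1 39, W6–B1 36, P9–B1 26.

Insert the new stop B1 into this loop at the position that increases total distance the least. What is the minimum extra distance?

Insertion cost between consecutive stops i–j is d(i,B1) + d(B1,j) − d(i,j):
  between 00 and C7: 38 + 39 − 29 = 48
  between C7 and W6: 39 + 36 − 23 = 52
  between W6 and P9: 36 + 26 − 28 = 34
  between P9 and 00: 26 + 38 − 12 = 52
Cheapest insertion is between W6 and P9, adding 34.
New total = 92 + 34 = 126.

Adding 34 m by placing B1 on the W6–P9 leg.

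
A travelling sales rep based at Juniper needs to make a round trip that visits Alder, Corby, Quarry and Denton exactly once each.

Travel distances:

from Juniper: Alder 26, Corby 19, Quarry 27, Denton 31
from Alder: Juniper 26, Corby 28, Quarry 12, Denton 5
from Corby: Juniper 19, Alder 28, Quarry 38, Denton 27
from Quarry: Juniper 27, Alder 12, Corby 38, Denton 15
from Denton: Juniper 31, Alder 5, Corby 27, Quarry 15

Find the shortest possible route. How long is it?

Shortest round trip = 90.

There are 12 distinct closed tours to check (reversals are equivalent).
Juniper→Alder→Corby→Quarry→Denton→Juniper: 26+28+38+15+31 = 138
Juniper→Alder→Corby→Denton→Quarry→Juniper: 26+28+27+15+27 = 123
Juniper→Alder→Quarry→Corby→Denton→Juniper: 26+12+38+27+31 = 134
Juniper→Alder→Quarry→Denton→Corby→Juniper: 26+12+15+27+19 = 99
Juniper→Alder→Denton→Corby→Quarry→Juniper: 26+5+27+38+27 = 123
Juniper→Alder→Denton→Quarry→Corby→Juniper: 26+5+15+38+19 = 103
Juniper→Corby→Alder→Quarry→Denton→Juniper: 19+28+12+15+31 = 105
Juniper→Corby→Alder→Denton→Quarry→Juniper: 19+28+5+15+27 = 94
Juniper→Corby→Quarry→Alder→Denton→Juniper: 19+38+12+5+31 = 105
Juniper→Corby→Denton→Alder→Quarry→Juniper: 19+27+5+12+27 = 90
Juniper→Quarry→Alder→Corby→Denton→Juniper: 27+12+28+27+31 = 125
Juniper→Quarry→Corby→Alder→Denton→Juniper: 27+38+28+5+31 = 129
The minimum is 90.
One optimal route: Juniper → Corby → Denton → Alder → Quarry → Juniper (or its reverse).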